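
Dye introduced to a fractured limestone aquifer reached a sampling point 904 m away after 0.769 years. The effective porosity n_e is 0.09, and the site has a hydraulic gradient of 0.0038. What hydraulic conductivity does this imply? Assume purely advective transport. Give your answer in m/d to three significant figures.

76.3 m/d

t = 0.769 years = 280.7 d
v = L / t = 904 / 280.7 = 3.221 m/d
K = v · n / i = 3.221 × 0.09 / 0.0038 = 76.3 m/d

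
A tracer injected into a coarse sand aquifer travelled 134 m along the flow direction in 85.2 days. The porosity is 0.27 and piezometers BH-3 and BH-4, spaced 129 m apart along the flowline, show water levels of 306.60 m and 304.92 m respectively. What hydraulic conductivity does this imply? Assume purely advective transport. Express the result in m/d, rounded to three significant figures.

Hydraulic gradient i = (306.60 − 304.92) / 129 = 1.68 / 129 = 0.01302
v = L / t = 134 / 85.2 = 1.573 m/d
K = v · n / i = 1.573 × 0.27 / 0.01302 = 32.6 m/d

32.6 m/d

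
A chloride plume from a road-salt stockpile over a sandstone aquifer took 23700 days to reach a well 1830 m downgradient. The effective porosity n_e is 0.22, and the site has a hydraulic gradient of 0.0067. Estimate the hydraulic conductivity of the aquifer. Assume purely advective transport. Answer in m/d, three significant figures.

2.54 m/d

v = L / t = 1830 / 23700 = 0.07722 m/d
K = v · n / i = 0.07722 × 0.22 / 0.0067 = 2.54 m/d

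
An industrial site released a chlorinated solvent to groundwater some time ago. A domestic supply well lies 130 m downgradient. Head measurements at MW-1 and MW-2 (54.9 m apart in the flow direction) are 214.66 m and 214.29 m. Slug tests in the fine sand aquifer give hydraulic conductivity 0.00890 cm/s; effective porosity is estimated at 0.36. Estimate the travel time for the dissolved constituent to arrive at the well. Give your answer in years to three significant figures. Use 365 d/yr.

Hydraulic gradient i = (214.66 − 214.29) / 54.9 = 0.37 / 54.9 = 0.006740
K = 0.00890 cm/s × 864 = 7.690 m/d
Darcy flux q = K·i = 7.690 × 0.006740 = 0.05182 m/d
v = Ki/n = 7.690·0.006740/0.36 = 0.1440 m/d
t = L / v = 130 / 0.1440 = 903.1 d
   = 903.1 / 365 = 2.47 yr

2.47 years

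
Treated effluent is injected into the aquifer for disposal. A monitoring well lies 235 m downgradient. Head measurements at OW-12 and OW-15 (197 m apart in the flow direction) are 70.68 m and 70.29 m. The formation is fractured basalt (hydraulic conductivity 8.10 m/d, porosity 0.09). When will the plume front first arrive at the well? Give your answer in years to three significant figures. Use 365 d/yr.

Hydraulic gradient i = (70.68 − 70.29) / 197 = 0.39 / 197 = 0.001980
Darcy flux q = K·i = 8.10 × 0.001980 = 0.01604 m/d
Average linear velocity = 0.01604 / 0.09 = 0.1782 m/d
t = L / v = 235 / 0.1782 = 1319 d
   = 1319 / 365 = 3.61 yr

3.61 years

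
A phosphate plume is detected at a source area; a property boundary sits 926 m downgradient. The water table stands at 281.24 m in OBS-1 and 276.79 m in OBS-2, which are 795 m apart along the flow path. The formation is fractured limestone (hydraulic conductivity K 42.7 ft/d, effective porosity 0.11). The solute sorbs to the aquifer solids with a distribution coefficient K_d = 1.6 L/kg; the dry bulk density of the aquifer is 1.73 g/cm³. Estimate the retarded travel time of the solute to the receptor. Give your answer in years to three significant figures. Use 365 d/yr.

100 years

Hydraulic gradient i = (281.24 − 276.79) / 795 = 4.45 / 795 = 0.005597
K = 42.7 ft/d × 0.3048 = 13.01 m/d
q = Ki = 13.01 × 0.005597 = 0.07285 m/d
Average linear velocity = 0.07285 / 0.11 = 0.6623 m/d
Retardation R = 1 + ρ_b·K_d/n = 1 + 1.73×1.6/0.11 = 26.16
Contaminant velocity v_c = v/R = 0.6623/26.16 = 0.02531 m/d
t = L/v_c = 926/0.02531 = 36580 d
   = 36580/365 = 100 yr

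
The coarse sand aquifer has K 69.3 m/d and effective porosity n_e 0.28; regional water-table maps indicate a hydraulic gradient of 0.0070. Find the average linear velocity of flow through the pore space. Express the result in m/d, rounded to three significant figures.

Specific discharge q = 69.3 × 0.0070 = 0.4851 m/d
Seepage velocity v = q / n = 0.4851 / 0.28 = 1.732 m/d

1.73 m/d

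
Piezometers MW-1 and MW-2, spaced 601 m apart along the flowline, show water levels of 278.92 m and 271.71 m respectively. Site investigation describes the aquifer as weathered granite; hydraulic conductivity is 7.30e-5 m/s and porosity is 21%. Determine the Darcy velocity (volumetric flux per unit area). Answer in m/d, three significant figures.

0.0757 m/d

Hydraulic gradient i = (278.92 − 271.71) / 601 = 7.21 / 601 = 0.01200
K = 7.30e-5 m/s × 86400 s/d = 6.307 m/d
q = Ki = 6.307 × 0.01200 = 0.07567 m/d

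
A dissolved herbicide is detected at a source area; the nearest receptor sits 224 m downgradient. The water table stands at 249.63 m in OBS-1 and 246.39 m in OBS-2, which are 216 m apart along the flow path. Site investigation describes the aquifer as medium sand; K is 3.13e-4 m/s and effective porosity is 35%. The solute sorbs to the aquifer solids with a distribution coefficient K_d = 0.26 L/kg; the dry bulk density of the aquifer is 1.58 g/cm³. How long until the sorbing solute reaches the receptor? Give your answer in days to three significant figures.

420 days

Hydraulic gradient i = (249.63 − 246.39) / 216 = 3.24 / 216 = 0.01500
K = 3.13e-4 m/s × 86400 s/d = 27.04 m/d
Darcy flux q = K·i = 27.04 × 0.01500 = 0.4056 m/d
v_s = q/n_e = 0.4056/0.35 = 1.159 m/d
Retardation R = 1 + ρ_b·K_d/n = 1 + 1.58×0.26/0.35 = 2.174
Contaminant velocity v_c = v/R = 1.159/2.174 = 0.5332 m/d
t = L/v_c = 224/0.5332 = 420.1 d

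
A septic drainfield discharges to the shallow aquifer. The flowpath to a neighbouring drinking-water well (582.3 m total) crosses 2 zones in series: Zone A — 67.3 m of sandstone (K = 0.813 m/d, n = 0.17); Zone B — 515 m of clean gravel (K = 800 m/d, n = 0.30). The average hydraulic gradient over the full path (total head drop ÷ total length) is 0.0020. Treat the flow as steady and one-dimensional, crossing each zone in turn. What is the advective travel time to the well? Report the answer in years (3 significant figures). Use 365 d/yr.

Steady 1-D flow in series ⇒ the Darcy flux q is identical in every zone and the zone head losses add (resistances L/K in series).
Σ(L/K) = 67.3/0.813 + 515/800 = 82.78 + 0.6438 = 83.42 d
K_eq = L_total / Σ(L/K) = 582.3 / 83.42 = 6.980 m/d
q = K_eq · i = 6.980 × 0.0020 = 0.01396 m/d (same in every zone)
Zone A: v = q/n = 0.01396/0.17 = 0.08212 m/d → t_A = 67.3/0.08212 = 819.6 d
Zone B: v = q/n = 0.01396/0.30 = 0.04653 m/d → t_B = 515/0.04653 = 11070 d
Total t = 819.6 + 11070 = 11890 d
   = 11890 / 365 = 32.6 yr

32.6 years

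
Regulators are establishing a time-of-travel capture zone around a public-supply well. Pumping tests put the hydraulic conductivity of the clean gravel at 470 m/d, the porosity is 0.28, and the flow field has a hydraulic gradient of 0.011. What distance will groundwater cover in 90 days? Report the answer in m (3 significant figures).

q = Ki = 470 × 0.011 = 5.170 m/d
Seepage velocity v = q / n = 5.170 / 0.28 = 18.46 m/d
L = v × T = 18.46 × 90 = 1662 m

1660 m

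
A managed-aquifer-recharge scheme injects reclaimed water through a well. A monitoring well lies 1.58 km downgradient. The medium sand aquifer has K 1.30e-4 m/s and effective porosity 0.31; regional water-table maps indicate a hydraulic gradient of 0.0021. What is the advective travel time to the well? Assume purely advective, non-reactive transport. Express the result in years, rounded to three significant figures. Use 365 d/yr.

56.9 years

K = 1.30e-4 m/s × 86400 s/d = 11.23 m/d
Darcy flux q = K·i = 11.23 × 0.0021 = 0.02359 m/d
v_s = q/n_e = 0.02359/0.31 = 0.07609 m/d
L = 1.58 km = 1580 m
t = L / v = 1580 / 0.07609 = 20770 d
   = 20770 / 365 = 56.9 yr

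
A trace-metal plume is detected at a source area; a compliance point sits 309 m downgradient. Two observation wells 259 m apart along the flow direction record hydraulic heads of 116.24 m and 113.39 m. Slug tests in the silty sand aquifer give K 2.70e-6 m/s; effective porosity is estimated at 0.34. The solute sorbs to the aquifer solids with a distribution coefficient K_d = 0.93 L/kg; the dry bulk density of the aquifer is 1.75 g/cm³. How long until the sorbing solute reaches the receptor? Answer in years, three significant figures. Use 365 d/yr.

Hydraulic gradient i = (116.24 − 113.39) / 259 = 2.85 / 259 = 0.01100
K = 2.70e-6 m/s × 86400 s/d = 0.2333 m/d
q = Ki = 0.2333 × 0.01100 = 0.002567 m/d
Seepage velocity v = q / n = 0.002567 / 0.34 = 0.007550 m/d
Retardation R = 1 + ρ_b·K_d/n = 1 + 1.75×0.93/0.34 = 5.787
Contaminant velocity v_c = v/R = 0.007550/5.787 = 0.001305 m/d
t = L/v_c = 309/0.001305 = 236800 d
   = 236800/365 = 649 yr

649 years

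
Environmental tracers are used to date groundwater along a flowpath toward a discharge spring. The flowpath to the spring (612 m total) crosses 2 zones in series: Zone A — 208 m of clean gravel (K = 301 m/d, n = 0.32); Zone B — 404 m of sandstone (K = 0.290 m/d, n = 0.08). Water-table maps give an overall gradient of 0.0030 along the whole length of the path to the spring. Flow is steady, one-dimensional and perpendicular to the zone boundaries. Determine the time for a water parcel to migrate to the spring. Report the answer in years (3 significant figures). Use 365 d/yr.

206 years

For zones in series the flux q is common to all zones; the equivalent conductivity is the harmonic (thickness-weighted) mean, K_eq = L_total / Σ(L_j/K_j).
Σ(L/K) = 208/301 + 404/0.290 = 0.6910 + 1393 = 1394 d
K_eq = L_total / Σ(L/K) = 612 / 1394 = 0.4391 m/d
q = K_eq · i = 0.4391 × 0.0030 = 0.001317 m/d (same in every zone)
Zone A: v = q/n = 0.001317/0.32 = 0.004116 m/d → t_A = 208/0.004116 = 50530 d
Zone B: v = q/n = 0.001317/0.08 = 0.01647 m/d → t_B = 404/0.01647 = 24540 d
Total t = 50530 + 24540 = 75060 d
   = 75060 / 365 = 206 yr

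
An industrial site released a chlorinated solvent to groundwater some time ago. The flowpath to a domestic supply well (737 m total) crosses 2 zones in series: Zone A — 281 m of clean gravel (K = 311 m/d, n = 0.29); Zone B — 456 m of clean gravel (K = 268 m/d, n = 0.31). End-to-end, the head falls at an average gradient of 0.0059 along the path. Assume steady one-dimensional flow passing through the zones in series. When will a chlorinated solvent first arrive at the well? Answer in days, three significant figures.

Continuity: the same q passes through each zone, so ΔH = q·Σ(L_j/K_j) — the zones act as resistances in series.
Σ(L/K) = 281/311 + 456/268 = 0.9035 + 1.701 = 2.605 d
K_eq = L_total / Σ(L/K) = 737 / 2.605 = 282.9 m/d
q = K_eq · i = 282.9 × 0.0059 = 1.669 m/d (same in every zone)
Zone A: v = q/n = 1.669/0.29 = 5.756 m/d → t_A = 281/5.756 = 48.82 d
Zone B: v = q/n = 1.669/0.31 = 5.384 m/d → t_B = 456/5.384 = 84.69 d
Total t = 48.82 + 84.69 = 133.5 d

134 days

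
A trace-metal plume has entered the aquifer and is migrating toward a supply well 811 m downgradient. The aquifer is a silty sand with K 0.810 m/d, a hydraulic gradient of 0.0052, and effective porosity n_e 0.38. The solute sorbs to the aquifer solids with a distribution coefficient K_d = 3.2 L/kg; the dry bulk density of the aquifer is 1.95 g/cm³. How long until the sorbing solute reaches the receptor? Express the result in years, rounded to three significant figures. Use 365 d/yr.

Specific discharge q = 0.810 × 0.0052 = 0.004212 m/d
v_s = q/n_e = 0.004212/0.38 = 0.01108 m/d
Retardation R = 1 + ρ_b·K_d/n = 1 + 1.95×3.2/0.38 = 17.42
Contaminant velocity v_c = v/R = 0.01108/17.42 = 6.363e-4 m/d
t = L/v_c = 811/6.363e-4 = 1.275e6 d
   = 1.275e6/365 = 3490 yr

3490 years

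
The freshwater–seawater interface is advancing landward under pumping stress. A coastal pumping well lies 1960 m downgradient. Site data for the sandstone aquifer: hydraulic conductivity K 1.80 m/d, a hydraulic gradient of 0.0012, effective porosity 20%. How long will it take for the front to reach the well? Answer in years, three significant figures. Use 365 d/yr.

497 years

q = Ki = 1.80 × 0.0012 = 0.002160 m/d
Average linear velocity = 0.002160 / 0.20 = 0.01080 m/d
t = L / v = 1960 / 0.01080 = 181500 d
   = 181500 / 365 = 497 yr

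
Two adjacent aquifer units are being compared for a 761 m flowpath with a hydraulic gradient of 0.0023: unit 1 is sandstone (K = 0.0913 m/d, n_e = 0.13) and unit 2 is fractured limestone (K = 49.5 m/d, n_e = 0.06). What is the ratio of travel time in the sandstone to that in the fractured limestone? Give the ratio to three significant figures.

1170

Unit 1 (sandstone): v = 0.0913×0.0023/0.13 = 0.001615 m/d, t = 761/0.001615 = 471100 d
Unit 2 (fractured limestone): v = 49.5×0.0023/0.06 = 1.898 m/d, t = 761/1.898 = 401.1 d
t(sandstone) / t(fractured limestone) = 471100/401.1 = 1170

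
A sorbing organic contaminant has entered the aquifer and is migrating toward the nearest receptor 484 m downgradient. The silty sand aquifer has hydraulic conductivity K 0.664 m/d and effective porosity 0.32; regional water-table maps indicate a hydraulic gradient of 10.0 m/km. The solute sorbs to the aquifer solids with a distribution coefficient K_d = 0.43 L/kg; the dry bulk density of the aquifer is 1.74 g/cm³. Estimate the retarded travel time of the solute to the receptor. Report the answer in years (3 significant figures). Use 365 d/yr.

213 years

q = Ki = 0.664 × 0.010 = 0.006640 m/d
Average linear velocity = 0.006640 / 0.32 = 0.02075 m/d
Retardation R = 1 + ρ_b·K_d/n = 1 + 1.74×0.43/0.32 = 3.338
Contaminant velocity v_c = v/R = 0.02075/3.338 = 0.006216 m/d
t = L/v_c = 484/0.006216 = 77860 d
   = 77860/365 = 213 yr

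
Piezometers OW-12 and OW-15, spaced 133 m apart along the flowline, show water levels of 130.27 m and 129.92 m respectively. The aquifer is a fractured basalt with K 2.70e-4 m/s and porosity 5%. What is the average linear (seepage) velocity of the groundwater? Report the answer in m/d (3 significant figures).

1.23 m/d

Hydraulic gradient i = (130.27 − 129.92) / 133 = 0.35 / 133 = 0.002632
K = 2.70e-4 m/s × 86400 s/d = 23.33 m/d
q = Ki = 23.33 × 0.002632 = 0.06139 m/d
v = Ki/n = 23.33·0.002632/0.05 = 1.228 m/d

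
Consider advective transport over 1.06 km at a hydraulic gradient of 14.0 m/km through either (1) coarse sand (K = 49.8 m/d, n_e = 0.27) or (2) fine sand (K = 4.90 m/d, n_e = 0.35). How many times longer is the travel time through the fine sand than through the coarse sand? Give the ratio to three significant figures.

Unit 1 (coarse sand): v = 49.8×0.014/0.27 = 2.582 m/d, t = 1060/2.582 = 410.5 d
Unit 2 (fine sand): v = 4.90×0.014/0.35 = 0.1960 m/d, t = 1060/0.1960 = 5408 d
t(fine sand) / t(coarse sand) = 5408/410.5 = 13.2

13.2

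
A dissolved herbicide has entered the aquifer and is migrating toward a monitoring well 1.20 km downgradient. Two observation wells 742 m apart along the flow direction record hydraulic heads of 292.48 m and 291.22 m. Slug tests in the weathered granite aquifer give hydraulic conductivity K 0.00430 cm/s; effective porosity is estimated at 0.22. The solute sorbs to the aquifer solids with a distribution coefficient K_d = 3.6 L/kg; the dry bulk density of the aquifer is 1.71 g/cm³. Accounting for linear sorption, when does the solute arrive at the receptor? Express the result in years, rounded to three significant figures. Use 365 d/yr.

Hydraulic gradient i = (292.48 − 291.22) / 742 = 1.26 / 742 = 0.001698
K = 0.00430 cm/s × 864 = 3.715 m/d
Darcy flux q = K·i = 3.715 × 0.001698 = 0.006309 m/d
Seepage velocity v = q / n = 0.006309 / 0.22 = 0.02868 m/d
Retardation R = 1 + ρ_b·K_d/n = 1 + 1.71×3.6/0.22 = 28.98
Contaminant velocity v_c = v/R = 0.02868/28.98 = 9.895e-4 m/d
L = 1.20 km = 1200 m
t = L/v_c = 1200/9.895e-4 = 1.213e6 d
   = 1.213e6/365 = 3320 yr

3320 years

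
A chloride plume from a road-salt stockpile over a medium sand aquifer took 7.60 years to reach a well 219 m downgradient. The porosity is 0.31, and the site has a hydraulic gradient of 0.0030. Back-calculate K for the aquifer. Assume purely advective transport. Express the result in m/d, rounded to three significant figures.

8.16 m/d

t = 7.60 years = 2774 d
v = L / t = 219 / 2774 = 0.07895 m/d
K = v · n / i = 0.07895 × 0.31 / 0.0030 = 8.16 m/d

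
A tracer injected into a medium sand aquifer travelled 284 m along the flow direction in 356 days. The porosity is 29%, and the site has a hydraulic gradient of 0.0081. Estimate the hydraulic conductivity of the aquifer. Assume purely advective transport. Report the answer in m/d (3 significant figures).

28.6 m/d

v = L / t = 284 / 356 = 0.7978 m/d
K = v · n / i = 0.7978 × 0.29 / 0.0081 = 28.6 m/d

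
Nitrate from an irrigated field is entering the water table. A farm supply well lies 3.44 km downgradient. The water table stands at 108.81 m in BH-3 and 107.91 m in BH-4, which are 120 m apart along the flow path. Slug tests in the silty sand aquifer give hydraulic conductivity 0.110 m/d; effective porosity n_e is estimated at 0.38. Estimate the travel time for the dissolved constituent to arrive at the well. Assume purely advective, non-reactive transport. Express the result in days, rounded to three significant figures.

Hydraulic gradient i = (108.81 − 107.91) / 120 = 0.90 / 120 = 0.007500
Darcy flux q = K·i = 0.110 × 0.007500 = 8.250e-4 m/d
Average linear velocity = 8.250e-4 / 0.38 = 0.002171 m/d
L = 3.44 km = 3440 m
t = L / v = 3440 / 0.002171 = 1.584e6 d

1.58e6 days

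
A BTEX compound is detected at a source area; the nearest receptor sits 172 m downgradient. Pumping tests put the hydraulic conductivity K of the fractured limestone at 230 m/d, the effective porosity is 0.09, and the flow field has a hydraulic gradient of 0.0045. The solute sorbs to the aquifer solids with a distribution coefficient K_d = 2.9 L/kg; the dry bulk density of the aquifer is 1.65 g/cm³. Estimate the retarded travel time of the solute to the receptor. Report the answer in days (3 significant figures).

810 days

Specific discharge q = 230 × 0.0045 = 1.035 m/d
v = Ki/n = 230·0.0045/0.09 = 11.50 m/d
Retardation R = 1 + ρ_b·K_d/n = 1 + 1.65×2.9/0.09 = 54.17
Contaminant velocity v_c = v/R = 11.50/54.17 = 0.2123 m/d
t = L/v_c = 172/0.2123 = 810.1 d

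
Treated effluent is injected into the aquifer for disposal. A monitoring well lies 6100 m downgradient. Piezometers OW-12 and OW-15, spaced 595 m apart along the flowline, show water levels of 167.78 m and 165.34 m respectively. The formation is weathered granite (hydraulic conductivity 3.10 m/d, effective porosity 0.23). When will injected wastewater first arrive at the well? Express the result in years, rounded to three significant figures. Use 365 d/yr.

Hydraulic gradient i = (167.78 − 165.34) / 595 = 2.44 / 595 = 0.004101
q = Ki = 3.10 × 0.004101 = 0.01271 m/d
v_s = q/n_e = 0.01271/0.23 = 0.05527 m/d
t = L / v = 6100 / 0.05527 = 110400 d
   = 110400 / 365 = 302 yr

302 years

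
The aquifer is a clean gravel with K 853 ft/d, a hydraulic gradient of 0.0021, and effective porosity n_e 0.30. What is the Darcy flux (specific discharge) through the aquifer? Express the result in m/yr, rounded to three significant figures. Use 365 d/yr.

K = 853 ft/d × 0.3048 = 260.0 m/d
Specific discharge q = 260.0 × 0.0021 = 0.5460 m/d
   = 0.5460 × 365 = 199 m/yr

199 m/yr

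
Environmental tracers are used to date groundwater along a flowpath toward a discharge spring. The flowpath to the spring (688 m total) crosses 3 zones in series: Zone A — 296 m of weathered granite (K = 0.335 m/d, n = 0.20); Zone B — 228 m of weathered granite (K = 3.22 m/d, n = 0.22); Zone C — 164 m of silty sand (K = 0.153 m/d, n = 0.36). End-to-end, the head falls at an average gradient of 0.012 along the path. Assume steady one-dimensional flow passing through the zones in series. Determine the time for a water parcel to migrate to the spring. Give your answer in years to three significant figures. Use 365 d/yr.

113 years

Continuity: the same q passes through each zone, so ΔH = q·Σ(L_j/K_j) — the zones act as resistances in series.
Σ(L/K) = 296/0.335 + 228/3.22 + 164/0.153 = 883.6 + 70.81 + 1072 = 2026 d
K_eq = L_total / Σ(L/K) = 688 / 2026 = 0.3395 m/d
q = K_eq · i = 0.3395 × 0.012 = 0.004074 m/d (same in every zone)
Zone A: v = q/n = 0.004074/0.20 = 0.02037 m/d → t_A = 296/0.02037 = 14530 d
Zone B: v = q/n = 0.004074/0.22 = 0.01852 m/d → t_B = 228/0.01852 = 12310 d
Zone C: v = q/n = 0.004074/0.36 = 0.01132 m/d → t_C = 164/0.01132 = 14490 d
Total t = 14530 + 12310 + 14490 = 41330 d
   = 41330 / 365 = 113 yr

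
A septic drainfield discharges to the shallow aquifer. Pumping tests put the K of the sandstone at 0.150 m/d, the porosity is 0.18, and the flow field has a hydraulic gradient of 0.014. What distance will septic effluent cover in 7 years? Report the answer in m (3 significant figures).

Darcy flux q = K·i = 0.150 × 0.014 = 0.002100 m/d
v = Ki/n = 0.150·0.014/0.18 = 0.01167 m/d
T = 7 yr × 365 = 2555 d
L = v × T = 0.01167 × 2555 = 29.81 m

29.8 m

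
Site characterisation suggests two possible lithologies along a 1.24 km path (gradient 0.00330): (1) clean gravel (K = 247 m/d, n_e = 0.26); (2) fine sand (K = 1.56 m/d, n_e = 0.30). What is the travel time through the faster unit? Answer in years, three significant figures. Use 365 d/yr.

1.08 years

Unit 1 (clean gravel): v = 247×0.0033/0.26 = 3.135 m/d, t = 1240/3.135 = 395.5 d
Unit 2 (fine sand): v = 1.56×0.0033/0.30 = 0.01716 m/d, t = 1240/0.01716 = 72260 d
Faster: 395.5 d / 365 = 1.08 yr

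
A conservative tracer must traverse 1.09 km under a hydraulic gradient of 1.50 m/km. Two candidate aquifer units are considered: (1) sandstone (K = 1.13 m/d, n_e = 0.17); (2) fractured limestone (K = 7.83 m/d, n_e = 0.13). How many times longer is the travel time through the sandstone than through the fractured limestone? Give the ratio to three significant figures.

Unit 1 (sandstone): v = 1.13×0.0015/0.17 = 0.009971 m/d, t = 1090/0.009971 = 109300 d
Unit 2 (fractured limestone): v = 7.83×0.0015/0.13 = 0.09035 m/d, t = 1090/0.09035 = 12060 d
t(sandstone) / t(fractured limestone) = 109300/12060 = 9.06

9.06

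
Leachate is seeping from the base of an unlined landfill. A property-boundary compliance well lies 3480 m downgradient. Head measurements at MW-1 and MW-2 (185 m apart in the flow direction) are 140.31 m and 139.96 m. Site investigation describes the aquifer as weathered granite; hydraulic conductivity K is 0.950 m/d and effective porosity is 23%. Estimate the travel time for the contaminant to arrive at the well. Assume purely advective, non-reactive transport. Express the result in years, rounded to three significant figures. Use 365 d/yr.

Hydraulic gradient i = (140.31 − 139.96) / 185 = 0.35 / 185 = 0.001892
Darcy flux q = K·i = 0.950 × 0.001892 = 0.001797 m/d
Average linear velocity = 0.001797 / 0.23 = 0.007814 m/d
t = L / v = 3480 / 0.007814 = 445300 d
   = 445300 / 365 = 1220 yr

1220 years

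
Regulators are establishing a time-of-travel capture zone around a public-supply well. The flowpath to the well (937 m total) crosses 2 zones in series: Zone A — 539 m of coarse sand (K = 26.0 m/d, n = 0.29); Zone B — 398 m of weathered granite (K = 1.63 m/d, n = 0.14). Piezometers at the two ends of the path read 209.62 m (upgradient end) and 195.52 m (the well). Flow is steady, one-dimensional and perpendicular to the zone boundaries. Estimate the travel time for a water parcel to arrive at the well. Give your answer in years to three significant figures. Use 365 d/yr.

10.9 years

Total head drop ΔH = 209.62 − 195.52 = 14.10 m
Steady 1-D flow in series ⇒ the Darcy flux q is identical in every zone and the zone head losses add (resistances L/K in series).
Σ(L/K) = 539/26.0 + 398/1.63 = 20.73 + 244.2 = 264.9 d
q = ΔH / Σ(L/K) = 14.10 / 264.9 = 0.05323 m/d (same in every zone)
Zone A: v = q/n = 0.05323/0.29 = 0.1835 m/d → t_A = 539/0.1835 = 2937 d
Zone B: v = q/n = 0.05323/0.14 = 0.3802 m/d → t_B = 398/0.3802 = 1047 d
Total t = 2937 + 1047 = 3983 d
   = 3983 / 365 = 10.9 yr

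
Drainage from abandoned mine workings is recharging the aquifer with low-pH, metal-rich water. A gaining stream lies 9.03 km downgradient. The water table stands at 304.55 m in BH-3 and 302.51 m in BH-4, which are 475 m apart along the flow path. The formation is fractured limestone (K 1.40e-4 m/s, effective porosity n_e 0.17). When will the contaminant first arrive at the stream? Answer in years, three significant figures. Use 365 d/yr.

Hydraulic gradient i = (304.55 − 302.51) / 475 = 2.04 / 475 = 0.004295
K = 1.40e-4 m/s × 86400 s/d = 12.10 m/d
Darcy flux q = K·i = 12.10 × 0.004295 = 0.05195 m/d
Average linear velocity = 0.05195 / 0.17 = 0.3056 m/d
L = 9.03 km = 9030 m
t = L / v = 9030 / 0.3056 = 29550 d
   = 29550 / 365 = 81.0 yr

81.0 years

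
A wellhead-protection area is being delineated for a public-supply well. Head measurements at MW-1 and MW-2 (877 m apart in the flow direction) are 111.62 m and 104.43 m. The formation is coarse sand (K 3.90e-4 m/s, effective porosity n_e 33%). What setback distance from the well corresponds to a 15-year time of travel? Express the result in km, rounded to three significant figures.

Hydraulic gradient i = (111.62 − 104.43) / 877 = 7.19 / 877 = 0.008198
K = 3.90e-4 m/s × 86400 s/d = 33.70 m/d
q = Ki = 33.70 × 0.008198 = 0.2763 m/d
v_s = q/n_e = 0.2763/0.33 = 0.8371 m/d
T = 15 yr × 365 = 5475 d
L = v × T = 0.8371 × 5475 = 4583 m
   = 4.58 km

4.58 km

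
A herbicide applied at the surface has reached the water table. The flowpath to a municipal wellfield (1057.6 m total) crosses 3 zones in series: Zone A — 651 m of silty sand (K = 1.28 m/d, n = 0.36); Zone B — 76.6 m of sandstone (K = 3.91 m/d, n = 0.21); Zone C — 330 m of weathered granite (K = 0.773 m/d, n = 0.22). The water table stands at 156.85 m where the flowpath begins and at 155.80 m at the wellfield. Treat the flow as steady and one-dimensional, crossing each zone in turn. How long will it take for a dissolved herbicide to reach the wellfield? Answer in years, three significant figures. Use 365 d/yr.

805 years

Total head drop ΔH = 156.85 − 155.80 = 1.05 m
Steady 1-D flow in series ⇒ the Darcy flux q is identical in every zone and the zone head losses add (resistances L/K in series).
Σ(L/K) = 651/1.28 + 76.6/3.91 + 330/0.773 = 508.6 + 19.59 + 426.9 = 955.1 d
q = ΔH / Σ(L/K) = 1.05 / 955.1 = 0.001099 m/d (same in every zone)
Zone A: v = q/n = 0.001099/0.36 = 0.003054 m/d → t_A = 651/0.003054 = 213200 d
Zone B: v = q/n = 0.001099/0.21 = 0.005235 m/d → t_B = 76.6/0.005235 = 14630 d
Zone C: v = q/n = 0.001099/0.22 = 0.004997 m/d → t_C = 330/0.004997 = 66040 d
Total t = 213200 + 14630 + 66040 = 293800 d
   = 293800 / 365 = 805 yr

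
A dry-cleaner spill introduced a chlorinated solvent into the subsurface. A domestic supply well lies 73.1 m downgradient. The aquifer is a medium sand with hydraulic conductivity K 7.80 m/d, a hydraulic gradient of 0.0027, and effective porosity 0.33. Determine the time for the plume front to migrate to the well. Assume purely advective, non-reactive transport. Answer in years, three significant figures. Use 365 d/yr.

q = Ki = 7.80 × 0.0027 = 0.02106 m/d
v_s = q/n_e = 0.02106/0.33 = 0.06382 m/d
t = L / v = 73.1 / 0.06382 = 1145 d
   = 1145 / 365 = 3.14 yr

3.14 years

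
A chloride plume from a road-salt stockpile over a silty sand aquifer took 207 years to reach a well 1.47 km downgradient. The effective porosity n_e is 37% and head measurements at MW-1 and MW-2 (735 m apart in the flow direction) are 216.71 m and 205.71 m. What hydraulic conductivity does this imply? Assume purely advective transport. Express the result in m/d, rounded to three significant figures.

Hydraulic gradient i = (216.71 − 205.71) / 735 = 11.00 / 735 = 0.01497
t = 207 years = 75560 d
L = 1.47 km = 1470 m
v = L / t = 1470 / 75560 = 0.01946 m/d
K = v · n / i = 0.01946 × 0.37 / 0.01497 = 0.481 m/d

0.481 m/d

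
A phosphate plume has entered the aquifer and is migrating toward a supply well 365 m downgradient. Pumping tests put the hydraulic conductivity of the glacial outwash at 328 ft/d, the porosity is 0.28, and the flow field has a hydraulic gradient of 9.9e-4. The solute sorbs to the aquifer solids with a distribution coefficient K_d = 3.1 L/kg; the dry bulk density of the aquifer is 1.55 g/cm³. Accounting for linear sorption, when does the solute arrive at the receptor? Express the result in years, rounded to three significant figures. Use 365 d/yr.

51.4 years

K = 328 ft/d × 0.3048 = 99.97 m/d
Specific discharge q = 99.97 × 9.9e-4 = 0.09897 m/d
Seepage velocity v = q / n = 0.09897 / 0.28 = 0.3535 m/d
Retardation R = 1 + ρ_b·K_d/n = 1 + 1.55×3.1/0.28 = 18.16
Contaminant velocity v_c = v/R = 0.3535/18.16 = 0.01946 m/d
t = L/v_c = 365/0.01946 = 18750 d
   = 18750/365 = 51.4 yr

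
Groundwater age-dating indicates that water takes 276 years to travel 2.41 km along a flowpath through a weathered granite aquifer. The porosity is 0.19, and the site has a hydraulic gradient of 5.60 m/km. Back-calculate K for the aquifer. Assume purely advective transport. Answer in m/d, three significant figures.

t = 276 years = 100700 d
L = 2.41 km = 2410 m
v = L / t = 2410 / 100700 = 0.02392 m/d
K = v · n / i = 0.02392 × 0.19 / 0.0056 = 0.812 m/d

0.812 m/d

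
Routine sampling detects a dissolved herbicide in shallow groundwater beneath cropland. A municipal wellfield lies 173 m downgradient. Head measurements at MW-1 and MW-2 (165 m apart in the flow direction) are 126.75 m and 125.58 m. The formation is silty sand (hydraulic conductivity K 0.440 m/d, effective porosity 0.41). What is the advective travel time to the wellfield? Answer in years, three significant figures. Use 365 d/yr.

Hydraulic gradient i = (126.75 − 125.58) / 165 = 1.17 / 165 = 0.007091
Specific discharge q = 0.440 × 0.007091 = 0.003120 m/d
v_s = q/n_e = 0.003120/0.41 = 0.007610 m/d
t = L / v = 173 / 0.007610 = 22730 d
   = 22730 / 365 = 62.3 yr

62.3 years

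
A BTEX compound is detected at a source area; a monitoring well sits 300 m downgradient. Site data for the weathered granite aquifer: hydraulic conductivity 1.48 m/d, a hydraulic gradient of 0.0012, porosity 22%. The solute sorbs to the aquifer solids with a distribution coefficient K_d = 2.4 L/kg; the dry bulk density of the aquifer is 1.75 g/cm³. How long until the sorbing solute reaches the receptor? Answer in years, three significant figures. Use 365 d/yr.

2050 years

Darcy flux q = K·i = 1.48 × 0.0012 = 0.001776 m/d
v = Ki/n = 1.48·0.0012/0.22 = 0.008073 m/d
Retardation R = 1 + ρ_b·K_d/n = 1 + 1.75×2.4/0.22 = 20.09
Contaminant velocity v_c = v/R = 0.008073/20.09 = 4.018e-4 m/d
t = L/v_c = 300/4.018e-4 = 746600 d
   = 746600/365 = 2050 yr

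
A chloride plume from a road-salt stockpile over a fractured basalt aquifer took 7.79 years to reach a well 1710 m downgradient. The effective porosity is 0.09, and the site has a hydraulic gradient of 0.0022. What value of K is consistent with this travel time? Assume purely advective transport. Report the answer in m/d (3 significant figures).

t = 7.79 years = 2843 d
v = L / t = 1710 / 2843 = 0.6014 m/d
K = v · n / i = 0.6014 × 0.09 / 0.0022 = 24.6 m/d

24.6 m/d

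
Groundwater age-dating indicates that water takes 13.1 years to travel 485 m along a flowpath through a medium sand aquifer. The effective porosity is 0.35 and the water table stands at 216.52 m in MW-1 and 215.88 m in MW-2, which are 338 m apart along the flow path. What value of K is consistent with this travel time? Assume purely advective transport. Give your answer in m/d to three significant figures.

18.7 m/d

Hydraulic gradient i = (216.52 − 215.88) / 338 = 0.64 / 338 = 0.001893
t = 13.1 years = 4782 d
v = L / t = 485 / 4782 = 0.1014 m/d
K = v · n / i = 0.1014 × 0.35 / 0.001893 = 18.7 m/d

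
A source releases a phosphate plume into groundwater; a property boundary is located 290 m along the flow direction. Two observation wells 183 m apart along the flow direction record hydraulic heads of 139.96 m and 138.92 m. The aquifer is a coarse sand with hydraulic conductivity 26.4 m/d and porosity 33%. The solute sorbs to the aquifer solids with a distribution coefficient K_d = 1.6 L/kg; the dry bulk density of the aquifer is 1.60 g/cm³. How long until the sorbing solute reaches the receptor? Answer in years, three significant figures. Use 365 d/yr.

Hydraulic gradient i = (139.96 − 138.92) / 183 = 1.04 / 183 = 0.005683
Darcy flux q = K·i = 26.4 × 0.005683 = 0.1500 m/d
Average linear velocity = 0.1500 / 0.33 = 0.4546 m/d
Retardation R = 1 + ρ_b·K_d/n = 1 + 1.60×1.6/0.33 = 8.758
Contaminant velocity v_c = v/R = 0.4546/8.758 = 0.05191 m/d
t = L/v_c = 290/0.05191 = 5586 d
   = 5586/365 = 15.3 yr

15.3 years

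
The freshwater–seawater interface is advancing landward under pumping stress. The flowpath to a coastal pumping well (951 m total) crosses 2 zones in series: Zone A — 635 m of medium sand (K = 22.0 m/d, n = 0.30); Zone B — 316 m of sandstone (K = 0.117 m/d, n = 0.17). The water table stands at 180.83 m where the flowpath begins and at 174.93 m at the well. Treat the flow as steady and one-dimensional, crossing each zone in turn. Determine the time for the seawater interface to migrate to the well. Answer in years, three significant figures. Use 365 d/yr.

Total head drop ΔH = 180.83 − 174.93 = 5.90 m
Continuity: the same q passes through each zone, so ΔH = q·Σ(L_j/K_j) — the zones act as resistances in series.
Σ(L/K) = 635/22.0 + 316/0.117 = 28.86 + 2701 = 2730 d
q = ΔH / Σ(L/K) = 5.90 / 2730 = 0.002161 m/d (same in every zone)
Zone A: v = q/n = 0.002161/0.30 = 0.007205 m/d → t_A = 635/0.007205 = 88140 d
Zone B: v = q/n = 0.002161/0.17 = 0.01271 m/d → t_B = 316/0.01271 = 24850 d
Total t = 88140 + 24850 = 113000 d
   = 113000 / 365 = 310 yr

310 years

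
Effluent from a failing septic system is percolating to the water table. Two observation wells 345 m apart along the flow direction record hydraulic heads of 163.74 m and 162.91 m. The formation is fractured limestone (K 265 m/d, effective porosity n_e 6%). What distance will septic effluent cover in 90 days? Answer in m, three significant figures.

956 m

Hydraulic gradient i = (163.74 − 162.91) / 345 = 0.83 / 345 = 0.002406
q = Ki = 265 × 0.002406 = 0.6375 m/d
Average linear velocity = 0.6375 / 0.06 = 10.63 m/d
L = v × T = 10.63 × 90 = 956.3 m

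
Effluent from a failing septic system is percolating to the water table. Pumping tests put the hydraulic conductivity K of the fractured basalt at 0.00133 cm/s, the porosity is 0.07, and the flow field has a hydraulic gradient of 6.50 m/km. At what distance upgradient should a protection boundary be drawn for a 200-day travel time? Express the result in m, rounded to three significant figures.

K = 0.00133 cm/s × 864 = 1.149 m/d
Darcy flux q = K·i = 1.149 × 0.0065 = 0.007469 m/d
Seepage velocity v = q / n = 0.007469 / 0.07 = 0.1067 m/d
L = v × T = 0.1067 × 200 = 21.34 m

21.3 m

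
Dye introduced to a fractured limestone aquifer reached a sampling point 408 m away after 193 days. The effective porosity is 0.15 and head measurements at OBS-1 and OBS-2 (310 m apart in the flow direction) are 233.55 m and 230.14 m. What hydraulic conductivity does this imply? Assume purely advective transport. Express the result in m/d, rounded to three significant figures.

Hydraulic gradient i = (233.55 − 230.14) / 310 = 3.41 / 310 = 0.01100
v = L / t = 408 / 193 = 2.114 m/d
K = v · n / i = 2.114 × 0.15 / 0.01100 = 28.8 m/d

28.8 m/d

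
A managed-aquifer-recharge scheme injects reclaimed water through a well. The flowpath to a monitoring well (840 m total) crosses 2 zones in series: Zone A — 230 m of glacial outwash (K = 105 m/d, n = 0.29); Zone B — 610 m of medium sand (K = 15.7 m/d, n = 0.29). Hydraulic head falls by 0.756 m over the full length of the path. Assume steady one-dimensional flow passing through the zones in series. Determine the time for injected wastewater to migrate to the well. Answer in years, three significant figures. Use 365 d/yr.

36.2 years

Steady 1-D flow in series ⇒ the Darcy flux q is identical in every zone and the zone head losses add (resistances L/K in series).
Σ(L/K) = 230/105 + 610/15.7 = 2.190 + 38.85 = 41.04 d
q = ΔH / Σ(L/K) = 0.756 / 41.04 = 0.01842 m/d (same in every zone)
Zone A: v = q/n = 0.01842/0.29 = 0.06351 m/d → t_A = 230/0.06351 = 3621 d
Zone B: v = q/n = 0.01842/0.29 = 0.06351 m/d → t_B = 610/0.06351 = 9604 d
Total t = 3621 + 9604 = 13230 d
   = 13230 / 365 = 36.2 yr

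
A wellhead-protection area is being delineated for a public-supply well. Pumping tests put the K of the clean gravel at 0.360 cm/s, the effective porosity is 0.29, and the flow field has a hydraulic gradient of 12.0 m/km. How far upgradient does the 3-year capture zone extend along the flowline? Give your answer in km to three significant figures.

14.1 km

K = 0.360 cm/s × 864 = 311.0 m/d
q = Ki = 311.0 × 0.012 = 3.732 m/d
Average linear velocity = 3.732 / 0.29 = 12.87 m/d
T = 3 yr × 365 = 1095 d
L = v × T = 12.87 × 1095 = 14090 m
   = 14.1 km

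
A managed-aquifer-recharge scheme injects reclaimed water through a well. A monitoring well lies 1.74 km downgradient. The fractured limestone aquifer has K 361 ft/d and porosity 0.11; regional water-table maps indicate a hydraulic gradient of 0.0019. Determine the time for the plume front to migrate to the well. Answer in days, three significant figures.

916 days

K = 361 ft/d × 0.3048 = 110.0 m/d
Specific discharge q = 110.0 × 0.0019 = 0.2091 m/d
Average linear velocity = 0.2091 / 0.11 = 1.901 m/d
L = 1.74 km = 1740 m
t = L / v = 1740 / 1.901 = 915.5 d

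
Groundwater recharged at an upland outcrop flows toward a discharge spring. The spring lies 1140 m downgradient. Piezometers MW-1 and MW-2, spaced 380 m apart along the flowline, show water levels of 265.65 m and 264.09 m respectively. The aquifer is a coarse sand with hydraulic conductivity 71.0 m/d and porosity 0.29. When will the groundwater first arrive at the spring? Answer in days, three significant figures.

Hydraulic gradient i = (265.65 − 264.09) / 380 = 1.56 / 380 = 0.004105
Darcy flux q = K·i = 71.0 × 0.004105 = 0.2915 m/d
Seepage velocity v = q / n = 0.2915 / 0.29 = 1.005 m/d
t = L / v = 1140 / 1.005 = 1134 d

1130 days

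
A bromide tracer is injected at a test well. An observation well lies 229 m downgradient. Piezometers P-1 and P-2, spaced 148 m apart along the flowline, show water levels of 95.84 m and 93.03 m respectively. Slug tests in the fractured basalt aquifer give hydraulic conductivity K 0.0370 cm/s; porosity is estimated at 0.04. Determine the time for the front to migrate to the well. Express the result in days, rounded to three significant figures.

Hydraulic gradient i = (95.84 − 93.03) / 148 = 2.81 / 148 = 0.01899
K = 0.0370 cm/s × 864 = 31.97 m/d
q = Ki = 31.97 × 0.01899 = 0.6070 m/d
v = Ki/n = 31.97·0.01899/0.04 = 15.17 m/d
t = L / v = 229 / 15.17 = 15.09 d

15.1 days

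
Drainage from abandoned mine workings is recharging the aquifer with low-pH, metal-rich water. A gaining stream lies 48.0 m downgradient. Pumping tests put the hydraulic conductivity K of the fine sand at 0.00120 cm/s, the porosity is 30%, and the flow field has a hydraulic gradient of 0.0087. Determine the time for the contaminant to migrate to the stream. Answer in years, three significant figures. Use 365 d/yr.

K = 0.00120 cm/s × 864 = 1.037 m/d
Specific discharge q = 1.037 × 0.0087 = 0.009020 m/d
Average linear velocity = 0.009020 / 0.30 = 0.03007 m/d
t = L / v = 48.0 / 0.03007 = 1596 d
   = 1596 / 365 = 4.37 yr

4.37 years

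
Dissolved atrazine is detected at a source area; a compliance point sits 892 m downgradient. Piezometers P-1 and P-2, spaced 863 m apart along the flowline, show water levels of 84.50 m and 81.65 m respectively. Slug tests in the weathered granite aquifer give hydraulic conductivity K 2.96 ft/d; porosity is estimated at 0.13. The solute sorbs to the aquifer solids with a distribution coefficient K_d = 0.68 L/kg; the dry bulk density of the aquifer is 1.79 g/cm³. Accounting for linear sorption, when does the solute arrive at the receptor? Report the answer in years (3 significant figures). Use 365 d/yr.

Hydraulic gradient i = (84.50 − 81.65) / 863 = 2.85 / 863 = 0.003302
K = 2.96 ft/d × 0.3048 = 0.9022 m/d
Specific discharge q = 0.9022 × 0.003302 = 0.002979 m/d
v_s = q/n_e = 0.002979/0.13 = 0.02292 m/d
Retardation R = 1 + ρ_b·K_d/n = 1 + 1.79×0.68/0.13 = 10.36
Contaminant velocity v_c = v/R = 0.02292/10.36 = 0.002212 m/d
t = L/v_c = 892/0.002212 = 403300 d
   = 403300/365 = 1110 yr

1110 years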